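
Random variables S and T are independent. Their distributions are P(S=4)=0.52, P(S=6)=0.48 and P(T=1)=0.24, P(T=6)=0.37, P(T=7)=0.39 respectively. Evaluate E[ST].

25.7424

E[ST] = Σ_s Σ_t st · P(S=s)P(T=t)
 = 4·0.1248 + 24·0.1924 + 28·0.2028 + 6·0.1152 + 36·0.1776 + 42·0.1872
 = 0.4992 + 4.6176 + 5.6784 + 0.6912 + 6.3936 + 7.8624
 = 25.7424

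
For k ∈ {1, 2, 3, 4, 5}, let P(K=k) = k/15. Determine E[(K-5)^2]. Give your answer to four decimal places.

3.3333

E[(K-5)^2] = Σ (k-5)^2·P(K=k)
 = 16·1/15 + 9·2/15 + 4·1/5 + 1·4/15 + 0·1/3
 = 16/15 + 6/5 + 4/5 + 4/15 + 0
 = 10/3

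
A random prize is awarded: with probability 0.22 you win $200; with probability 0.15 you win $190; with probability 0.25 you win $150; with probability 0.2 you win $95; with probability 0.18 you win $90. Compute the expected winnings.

145.2

E[payout] = 200·0.22 + 190·0.15 + 150·0.25 + 95·0.2 + 90·0.18
 = 44 + 28.5 + 37.5 + 19 + 16.2
 = 145.2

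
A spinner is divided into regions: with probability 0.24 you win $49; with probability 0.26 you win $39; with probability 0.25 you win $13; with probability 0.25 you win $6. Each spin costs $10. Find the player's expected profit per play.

E[payout] = 49·0.24 + 39·0.26 + 13·0.25 + 6·0.25
 = 11.76 + 10.14 + 3.25 + 1.5
 = 26.65
Net = 26.65 - 10 = 16.65

16.65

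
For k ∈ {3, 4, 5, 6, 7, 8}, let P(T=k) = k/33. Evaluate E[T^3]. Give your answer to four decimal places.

E[T^3] = Σ t^3·P(T=t)
 = 27·1/11 + 64·4/33 + 125·5/33 + 216·2/11 + 343·7/33 + 512·8/33
 = 27/11 + 256/33 + 625/33 + 432/11 + 2401/33 + 4096/33
 = 8755/33

265.3030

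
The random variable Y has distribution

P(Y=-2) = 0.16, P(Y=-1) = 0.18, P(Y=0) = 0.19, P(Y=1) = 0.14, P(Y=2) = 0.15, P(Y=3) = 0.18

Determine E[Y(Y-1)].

2.7

E[Y(Y-1)] = Σ y(y-1)·P(Y=y)
 = 6·0.16 + 2·0.18 + 0·0.19 + 0·0.14 + 2·0.15 + 6·0.18
 = 0.96 + 0.36 + 0 + 0 + 0.3 + 1.08
 = 2.7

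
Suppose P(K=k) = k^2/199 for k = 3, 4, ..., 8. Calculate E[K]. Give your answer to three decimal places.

E[K] = Σ k·P(K=k)
 = 3·9/199 + 4·16/199 + 5·25/199 + 6·36/199 + 7·49/199 + 8·64/199
 = 27/199 + 64/199 + 125/199 + 216/199 + 343/199 + 512/199
 = 1287/199

6.467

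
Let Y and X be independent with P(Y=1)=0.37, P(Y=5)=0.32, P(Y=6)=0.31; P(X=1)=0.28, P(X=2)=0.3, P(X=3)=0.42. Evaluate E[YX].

E[YX] = Σ_y Σ_x yx · P(Y=y)P(X=x)
 = 1·0.1036 + 2·0.111 + 3·0.1554 + 5·0.0896 + 10·0.096 + 15·0.1344 + 6·0.0868 + 12·0.093 + 18·0.1302
 = 0.1036 + 0.222 + 0.4662 + 0.448 + 0.96 + 2.016 + 0.5208 + 1.116 + 2.3436
 = 8.1962

8.1962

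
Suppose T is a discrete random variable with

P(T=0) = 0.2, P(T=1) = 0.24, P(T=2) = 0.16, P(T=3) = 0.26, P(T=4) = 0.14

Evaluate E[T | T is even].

1.76

P(T is even) = 0.2 + 0.16 + 0.14 = 0.5.
E[T | T is even] = [0·0.2 + 2·0.16 + 4·0.14] / 0.5
 = 0.88 / 0.5
 = 44/25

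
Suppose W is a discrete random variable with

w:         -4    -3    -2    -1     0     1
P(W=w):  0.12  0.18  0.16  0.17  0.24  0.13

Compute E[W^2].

4.48

E[W^2] = Σ w^2·P(W=w)
 = 16·0.12 + 9·0.18 + 4·0.16 + 1·0.17 + 0·0.24 + 1·0.13
 = 1.92 + 1.62 + 0.64 + 0.17 + 0 + 0.13
 = 4.48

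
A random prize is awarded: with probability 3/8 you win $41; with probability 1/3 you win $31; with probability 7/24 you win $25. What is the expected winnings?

33

E[payout] = 41·3/8 + 31·1/3 + 25·7/24
 = 123/8 + 31/3 + 175/24
 = 33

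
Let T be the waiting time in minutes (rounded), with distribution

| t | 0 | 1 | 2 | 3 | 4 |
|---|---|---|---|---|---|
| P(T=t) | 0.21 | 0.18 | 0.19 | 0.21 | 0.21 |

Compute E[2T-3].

1.06

E[2T-3] = Σ (2t-3)·P(T=t)
 = (-3)·0.21 + (-1)·0.18 + 1·0.19 + 3·0.21 + 5·0.21
 = (-0.63) + (-0.18) + 0.19 + 0.63 + 1.05
 = 1.06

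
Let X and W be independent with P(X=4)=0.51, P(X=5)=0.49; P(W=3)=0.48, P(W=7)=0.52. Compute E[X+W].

9.57

E[X+W] = Σ_x Σ_w (x+w) · P(X=x)P(W=w)
 = 7·0.2448 + 11·0.2652 + 8·0.2352 + 12·0.2548
 = 1.7136 + 2.9172 + 1.8816 + 3.0576
 = 9.57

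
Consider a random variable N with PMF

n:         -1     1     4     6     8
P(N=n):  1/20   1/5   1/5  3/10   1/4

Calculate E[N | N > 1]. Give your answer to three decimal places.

P(N > 1) = 1/5 + 3/10 + 1/4 = 3/4.
E[N | N > 1] = [4·1/5 + 6·3/10 + 8·1/4] / (3/4)
 = 23/5 / (3/4)
 = 92/15

6.133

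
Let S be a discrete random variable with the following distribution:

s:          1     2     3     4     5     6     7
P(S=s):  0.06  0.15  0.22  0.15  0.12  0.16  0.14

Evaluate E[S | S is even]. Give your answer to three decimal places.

P(S is even) = 0.15 + 0.15 + 0.16 = 0.46.
E[S | S is even] = [2·0.15 + 4·0.15 + 6·0.16] / 0.46
 = 1.86 / 0.46
 = 93/23

4.043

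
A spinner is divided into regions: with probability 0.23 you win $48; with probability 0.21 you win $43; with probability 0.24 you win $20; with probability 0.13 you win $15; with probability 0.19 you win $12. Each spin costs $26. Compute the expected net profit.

E[payout] = 48·0.23 + 43·0.21 + 20·0.24 + 15·0.13 + 12·0.19
 = 11.04 + 9.03 + 4.8 + 1.95 + 2.28
 = 29.1
Net = 29.1 - 26 = 3.1

3.1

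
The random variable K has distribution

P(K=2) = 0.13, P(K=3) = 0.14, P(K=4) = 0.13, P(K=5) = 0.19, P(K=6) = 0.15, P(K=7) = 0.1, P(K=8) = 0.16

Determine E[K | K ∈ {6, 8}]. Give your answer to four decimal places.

7.0323

P(K ∈ {6, 8}) = 0.15 + 0.16 = 0.31.
E[K | K ∈ {6, 8}] = [6·0.15 + 8·0.16] / 0.31
 = 2.18 / 0.31
 = 218/31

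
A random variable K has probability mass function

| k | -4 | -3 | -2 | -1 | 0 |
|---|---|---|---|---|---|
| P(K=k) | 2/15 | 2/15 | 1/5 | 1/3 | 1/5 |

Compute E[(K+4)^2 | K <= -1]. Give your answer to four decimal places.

4.9167

P(K <= -1) = 2/15 + 2/15 + 1/5 + 1/3 = 4/5.
E[(K+4)^2 | K <= -1] = [0·2/15 + 1·2/15 + 4·1/5 + 9·1/3] / (4/5)
 = 59/15 / (4/5)
 = 59/12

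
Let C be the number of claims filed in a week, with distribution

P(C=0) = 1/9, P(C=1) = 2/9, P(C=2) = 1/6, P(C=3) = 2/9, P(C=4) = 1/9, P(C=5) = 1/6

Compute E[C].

E[C] = Σ c·P(C=c)
 = 0·1/9 + 1·2/9 + 2·1/6 + 3·2/9 + 4·1/9 + 5·1/6
 = 0 + 2/9 + 1/3 + 2/3 + 4/9 + 5/6
 = 5/2

2.5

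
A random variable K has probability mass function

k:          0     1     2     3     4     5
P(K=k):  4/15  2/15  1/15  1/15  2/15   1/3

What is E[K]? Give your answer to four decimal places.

E[K] = Σ k·P(K=k)
 = 0·4/15 + 1·2/15 + 2·1/15 + 3·1/15 + 4·2/15 + 5·1/3
 = 0 + 2/15 + 2/15 + 1/5 + 8/15 + 5/3
 = 8/3

2.6667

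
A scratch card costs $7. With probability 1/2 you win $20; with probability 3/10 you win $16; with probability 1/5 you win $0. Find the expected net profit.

E[payout] = 20·1/2 + 16·3/10 + 0·1/5
 = 10 + 24/5 + 0
 = 74/5
Net = 74/5 - 7 = 39/5

7.8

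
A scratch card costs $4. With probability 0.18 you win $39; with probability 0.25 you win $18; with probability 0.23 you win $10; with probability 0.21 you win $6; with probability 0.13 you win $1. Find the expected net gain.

E[payout] = 39·0.18 + 18·0.25 + 10·0.23 + 6·0.21 + 1·0.13
 = 7.02 + 4.5 + 2.3 + 1.26 + 0.13
 = 15.21
Net = 15.21 - 4 = 11.21

11.21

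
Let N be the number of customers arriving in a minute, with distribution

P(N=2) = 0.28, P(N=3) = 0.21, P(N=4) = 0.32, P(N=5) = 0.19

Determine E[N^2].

E[N^2] = Σ n^2·P(N=n)
 = 4·0.28 + 9·0.21 + 16·0.32 + 25·0.19
 = 1.12 + 1.89 + 5.12 + 4.75
 = 12.88

12.88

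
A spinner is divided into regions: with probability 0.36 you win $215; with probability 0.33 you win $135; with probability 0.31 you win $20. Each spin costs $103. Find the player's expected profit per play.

E[payout] = 215·0.36 + 135·0.33 + 20·0.31
 = 77.4 + 44.55 + 6.2
 = 128.15
Net = 128.15 - 103 = 25.15

25.15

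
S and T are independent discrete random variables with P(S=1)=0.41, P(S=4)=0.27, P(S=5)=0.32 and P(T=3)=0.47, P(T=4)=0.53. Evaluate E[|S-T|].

1.6346

E[|S-T|] = Σ_s Σ_t |s-t| · P(S=s)P(T=t)
 = 2·0.1927 + 3·0.2173 + 1·0.1269 + 0·0.1431 + 2·0.1504 + 1·0.1696
 = 0.3854 + 0.6519 + 0.1269 + 0 + 0.3008 + 0.1696
 = 1.6346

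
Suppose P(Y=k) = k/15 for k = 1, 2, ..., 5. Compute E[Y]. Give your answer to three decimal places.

3.667

E[Y] = Σ y·P(Y=y)
 = 1·1/15 + 2·2/15 + 3·1/5 + 4·4/15 + 5·1/3
 = 1/15 + 4/15 + 3/5 + 16/15 + 5/3
 = 11/3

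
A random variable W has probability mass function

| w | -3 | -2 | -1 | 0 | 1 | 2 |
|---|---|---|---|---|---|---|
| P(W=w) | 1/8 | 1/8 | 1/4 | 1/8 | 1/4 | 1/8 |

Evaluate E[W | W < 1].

-1.4

P(W < 1) = 1/8 + 1/8 + 1/4 + 1/8 = 5/8.
E[W | W < 1] = [(-3)·1/8 + (-2)·1/8 + (-1)·1/4 + 0·1/8] / (5/8)
 = -7/8 / (5/8)
 = -7/5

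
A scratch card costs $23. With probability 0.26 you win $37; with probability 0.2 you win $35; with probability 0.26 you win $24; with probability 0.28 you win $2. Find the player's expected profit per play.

E[payout] = 37·0.26 + 35·0.2 + 24·0.26 + 2·0.28
 = 9.62 + 7 + 6.24 + 0.56
 = 23.42
Net = 23.42 - 23 = 0.42

0.42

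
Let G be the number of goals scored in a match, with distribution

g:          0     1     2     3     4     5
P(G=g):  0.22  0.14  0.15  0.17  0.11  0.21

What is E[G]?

2.44

E[G] = Σ g·P(G=g)
 = 0·0.22 + 1·0.14 + 2·0.15 + 3·0.17 + 4·0.11 + 5·0.21
 = 0 + 0.14 + 0.3 + 0.51 + 0.44 + 1.05
 = 2.44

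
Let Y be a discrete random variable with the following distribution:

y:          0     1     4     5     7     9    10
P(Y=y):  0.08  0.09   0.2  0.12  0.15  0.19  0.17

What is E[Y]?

E[Y] = Σ y·P(Y=y)
 = 0·0.08 + 1·0.09 + 4·0.2 + 5·0.12 + 7·0.15 + 9·0.19 + 10·0.17
 = 0 + 0.09 + 0.8 + 0.6 + 1.05 + 1.71 + 1.7
 = 5.95

5.95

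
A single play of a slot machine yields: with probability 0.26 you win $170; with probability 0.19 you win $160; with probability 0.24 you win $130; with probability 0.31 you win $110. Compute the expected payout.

139.9

E[payout] = 170·0.26 + 160·0.19 + 130·0.24 + 110·0.31
 = 44.2 + 30.4 + 31.2 + 34.1
 = 139.9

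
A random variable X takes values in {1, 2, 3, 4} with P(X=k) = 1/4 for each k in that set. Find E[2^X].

E[2^X] = Σ 2^x·P(X=x)
 = 2·1/4 + 4·1/4 + 8·1/4 + 16·1/4
 = 1/2 + 1 + 2 + 4
 = 15/2

7.5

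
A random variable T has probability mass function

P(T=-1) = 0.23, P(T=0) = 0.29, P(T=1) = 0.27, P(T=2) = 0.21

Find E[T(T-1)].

E[T(T-1)] = Σ t(t-1)·P(T=t)
 = 2·0.23 + 0·0.29 + 0·0.27 + 2·0.21
 = 0.46 + 0 + 0 + 0.42
 = 0.88

0.88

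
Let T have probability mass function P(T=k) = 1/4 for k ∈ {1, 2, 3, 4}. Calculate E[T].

E[T] = Σ t·P(T=t)
 = 1·1/4 + 2·1/4 + 3·1/4 + 4·1/4
 = 1/4 + 1/2 + 3/4 + 1
 = 5/2

2.5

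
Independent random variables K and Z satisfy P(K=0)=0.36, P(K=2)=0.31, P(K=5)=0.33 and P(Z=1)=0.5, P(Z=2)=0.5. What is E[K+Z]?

E[K+Z] = Σ_k Σ_z (k+z) · P(K=k)P(Z=z)
 = 1·0.18 + 2·0.18 + 3·0.155 + 4·0.155 + 6·0.165 + 7·0.165
 = 0.18 + 0.36 + 0.465 + 0.62 + 0.99 + 1.155
 = 3.77

3.77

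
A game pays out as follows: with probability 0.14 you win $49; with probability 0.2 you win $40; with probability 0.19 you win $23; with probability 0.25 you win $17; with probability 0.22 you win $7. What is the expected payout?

E[payout] = 49·0.14 + 40·0.2 + 23·0.19 + 17·0.25 + 7·0.22
 = 6.86 + 8 + 4.37 + 4.25 + 1.54
 = 25.02

25.02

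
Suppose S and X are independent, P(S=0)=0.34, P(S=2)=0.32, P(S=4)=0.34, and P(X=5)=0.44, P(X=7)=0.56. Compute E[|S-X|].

E[|S-X|] = Σ_s Σ_x |s-x| · P(S=s)P(X=x)
 = 5·0.1496 + 7·0.1904 + 3·0.1408 + 5·0.1792 + 1·0.1496 + 3·0.1904
 = 0.748 + 1.3328 + 0.4224 + 0.896 + 0.1496 + 0.5712
 = 4.12

4.12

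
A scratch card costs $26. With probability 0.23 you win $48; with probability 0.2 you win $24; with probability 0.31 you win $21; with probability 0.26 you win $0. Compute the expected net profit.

-3.65

E[payout] = 48·0.23 + 24·0.2 + 21·0.31 + 0·0.26
 = 11.04 + 4.8 + 6.51 + 0
 = 22.35
Net = 22.35 - 26 = -3.65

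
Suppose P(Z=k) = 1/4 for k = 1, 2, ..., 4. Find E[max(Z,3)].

3.25

E[max(Z,3)] = Σ max(z,3)·P(Z=z)
 = 3·1/4 + 3·1/4 + 3·1/4 + 4·1/4
 = 3/4 + 3/4 + 3/4 + 1
 = 13/4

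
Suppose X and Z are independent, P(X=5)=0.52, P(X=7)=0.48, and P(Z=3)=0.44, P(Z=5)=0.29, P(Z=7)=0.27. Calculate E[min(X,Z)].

4.3792

E[min(X,Z)] = Σ_x Σ_z min(x,z) · P(X=x)P(Z=z)
 = 3·0.2288 + 5·0.1508 + 5·0.1404 + 3·0.2112 + 5·0.1392 + 7·0.1296
 = 0.6864 + 0.754 + 0.702 + 0.6336 + 0.696 + 0.9072
 = 4.3792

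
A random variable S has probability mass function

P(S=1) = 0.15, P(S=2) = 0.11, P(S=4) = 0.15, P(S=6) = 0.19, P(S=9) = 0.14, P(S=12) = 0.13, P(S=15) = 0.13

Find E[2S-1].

12.76

E[2S-1] = Σ (2s-1)·P(S=s)
 = 1·0.15 + 3·0.11 + 7·0.15 + 11·0.19 + 17·0.14 + 23·0.13 + 29·0.13
 = 0.15 + 0.33 + 1.05 + 2.09 + 2.38 + 2.99 + 3.77
 = 12.76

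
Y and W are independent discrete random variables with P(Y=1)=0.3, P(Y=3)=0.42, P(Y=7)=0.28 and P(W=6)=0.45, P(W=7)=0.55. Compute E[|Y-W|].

3.282

E[|Y-W|] = Σ_y Σ_w |y-w| · P(Y=y)P(W=w)
 = 5·0.135 + 6·0.165 + 3·0.189 + 4·0.231 + 1·0.126 + 0·0.154
 = 0.675 + 0.99 + 0.567 + 0.924 + 0.126 + 0
 = 3.282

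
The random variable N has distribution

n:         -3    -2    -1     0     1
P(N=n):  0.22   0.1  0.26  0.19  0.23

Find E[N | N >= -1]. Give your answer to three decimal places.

-0.044

P(N >= -1) = 0.26 + 0.19 + 0.23 = 0.68.
E[N | N >= -1] = [(-1)·0.26 + 0·0.19 + 1·0.23] / 0.68
 = -0.03 / 0.68
 = -3/68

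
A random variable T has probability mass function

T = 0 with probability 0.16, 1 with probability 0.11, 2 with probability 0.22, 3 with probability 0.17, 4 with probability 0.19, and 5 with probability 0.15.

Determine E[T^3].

E[T^3] = Σ t^3·P(T=t)
 = 0·0.16 + 1·0.11 + 8·0.22 + 27·0.17 + 64·0.19 + 125·0.15
 = 0 + 0.11 + 1.76 + 4.59 + 12.16 + 18.75
 = 37.37

37.37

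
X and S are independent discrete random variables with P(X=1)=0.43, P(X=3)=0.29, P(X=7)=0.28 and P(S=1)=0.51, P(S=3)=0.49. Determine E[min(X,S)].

1.5586

E[min(X,S)] = Σ_x Σ_s min(x,s) · P(X=x)P(S=s)
 = 1·0.2193 + 1·0.2107 + 1·0.1479 + 3·0.1421 + 1·0.1428 + 3·0.1372
 = 0.2193 + 0.2107 + 0.1479 + 0.4263 + 0.1428 + 0.4116
 = 1.5586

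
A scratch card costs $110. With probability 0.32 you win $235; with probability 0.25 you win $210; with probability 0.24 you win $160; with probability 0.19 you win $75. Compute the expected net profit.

70.35

E[payout] = 235·0.32 + 210·0.25 + 160·0.24 + 75·0.19
 = 75.2 + 52.5 + 38.4 + 14.25
 = 180.35
Net = 180.35 - 110 = 70.35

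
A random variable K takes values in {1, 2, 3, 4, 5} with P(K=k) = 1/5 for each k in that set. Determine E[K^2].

E[K^2] = Σ k^2·P(K=k)
 = 1·1/5 + 4·1/5 + 9·1/5 + 16·1/5 + 25·1/5
 = 1/5 + 4/5 + 9/5 + 16/5 + 5
 = 11

11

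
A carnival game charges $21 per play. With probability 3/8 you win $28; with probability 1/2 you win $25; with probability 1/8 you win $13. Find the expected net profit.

E[payout] = 28·3/8 + 25·1/2 + 13·1/8
 = 21/2 + 25/2 + 13/8
 = 197/8
Net = 197/8 - 21 = 29/8

3.625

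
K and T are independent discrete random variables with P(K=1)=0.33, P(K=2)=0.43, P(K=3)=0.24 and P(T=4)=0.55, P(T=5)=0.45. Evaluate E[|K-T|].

E[|K-T|] = Σ_k Σ_t |k-t| · P(K=k)P(T=t)
 = 3·0.1815 + 4·0.1485 + 2·0.2365 + 3·0.1935 + 1·0.132 + 2·0.108
 = 0.5445 + 0.594 + 0.473 + 0.5805 + 0.132 + 0.216
 = 2.54

2.54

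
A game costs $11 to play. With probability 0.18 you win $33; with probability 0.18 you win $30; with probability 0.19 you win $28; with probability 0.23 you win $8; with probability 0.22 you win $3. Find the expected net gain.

8.16

E[payout] = 33·0.18 + 30·0.18 + 28·0.19 + 8·0.23 + 3·0.22
 = 5.94 + 5.4 + 5.32 + 1.84 + 0.66
 = 19.16
Net = 19.16 - 11 = 8.16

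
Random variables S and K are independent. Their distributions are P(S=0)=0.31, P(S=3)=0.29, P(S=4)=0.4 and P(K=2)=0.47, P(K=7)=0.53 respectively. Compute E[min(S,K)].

E[min(S,K)] = Σ_s Σ_k min(s,k) · P(S=s)P(K=k)
 = 0·0.1457 + 0·0.1643 + 2·0.1363 + 3·0.1537 + 2·0.188 + 4·0.212
 = 0 + 0 + 0.2726 + 0.4611 + 0.376 + 0.848
 = 1.9577

1.9577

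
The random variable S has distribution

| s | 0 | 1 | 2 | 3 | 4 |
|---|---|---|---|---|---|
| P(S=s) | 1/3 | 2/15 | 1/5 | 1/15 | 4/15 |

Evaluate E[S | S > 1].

P(S > 1) = 1/5 + 1/15 + 4/15 = 8/15.
E[S | S > 1] = [2·1/5 + 3·1/15 + 4·4/15] / (8/15)
 = 5/3 / (8/15)
 = 25/8

3.125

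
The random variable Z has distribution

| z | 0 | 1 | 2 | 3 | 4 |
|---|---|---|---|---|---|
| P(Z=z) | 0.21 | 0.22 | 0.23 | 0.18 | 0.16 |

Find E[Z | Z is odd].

1.9

P(Z is odd) = 0.22 + 0.18 = 0.4.
E[Z | Z is odd] = [1·0.22 + 3·0.18] / 0.4
 = 0.76 / 0.4
 = 19/10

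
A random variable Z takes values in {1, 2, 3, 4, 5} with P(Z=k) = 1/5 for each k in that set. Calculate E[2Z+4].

10

E[2Z+4] = Σ (2z+4)·P(Z=z)
 = 6·1/5 + 8·1/5 + 10·1/5 + 12·1/5 + 14·1/5
 = 6/5 + 8/5 + 2 + 12/5 + 14/5
 = 10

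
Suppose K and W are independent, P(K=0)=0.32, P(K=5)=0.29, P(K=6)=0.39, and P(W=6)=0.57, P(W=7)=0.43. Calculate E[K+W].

E[K+W] = Σ_k Σ_w (k+w) · P(K=k)P(W=w)
 = 6·0.1824 + 7·0.1376 + 11·0.1653 + 12·0.1247 + 12·0.2223 + 13·0.1677
 = 1.0944 + 0.9632 + 1.8183 + 1.4964 + 2.6676 + 2.1801
 = 10.22

10.22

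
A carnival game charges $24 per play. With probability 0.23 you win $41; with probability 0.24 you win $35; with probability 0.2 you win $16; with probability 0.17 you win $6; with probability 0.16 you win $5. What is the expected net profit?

E[payout] = 41·0.23 + 35·0.24 + 16·0.2 + 6·0.17 + 5·0.16
 = 9.43 + 8.4 + 3.2 + 1.02 + 0.8
 = 22.85
Net = 22.85 - 24 = -1.15

-1.15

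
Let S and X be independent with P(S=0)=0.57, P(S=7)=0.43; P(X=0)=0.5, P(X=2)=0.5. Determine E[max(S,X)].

3.58

E[max(S,X)] = Σ_s Σ_x max(s,x) · P(S=s)P(X=x)
 = 0·0.285 + 2·0.285 + 7·0.215 + 7·0.215
 = 0 + 0.57 + 1.505 + 1.505
 = 3.58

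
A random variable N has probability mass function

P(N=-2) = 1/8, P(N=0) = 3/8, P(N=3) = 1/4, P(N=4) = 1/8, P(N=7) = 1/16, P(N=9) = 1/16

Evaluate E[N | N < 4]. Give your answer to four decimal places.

0.6667

P(N < 4) = 1/8 + 3/8 + 1/4 = 3/4.
E[N | N < 4] = [(-2)·1/8 + 0·3/8 + 3·1/4] / (3/4)
 = 1/2 / (3/4)
 = 2/3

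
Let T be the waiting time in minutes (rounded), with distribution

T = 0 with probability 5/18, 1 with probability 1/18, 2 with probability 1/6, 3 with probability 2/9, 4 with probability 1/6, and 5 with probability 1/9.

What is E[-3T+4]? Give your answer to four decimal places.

-2.8333

E[-3T+4] = Σ (-3t+4)·P(T=t)
 = 4·5/18 + 1·1/18 + (-2)·1/6 + (-5)·2/9 + (-8)·1/6 + (-11)·1/9
 = 10/9 + 1/18 + (-1/3) + (-10/9) + (-4/3) + (-11/9)
 = -17/6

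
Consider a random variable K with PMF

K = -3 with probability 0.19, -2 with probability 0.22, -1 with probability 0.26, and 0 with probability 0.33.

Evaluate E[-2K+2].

4.54

E[-2K+2] = Σ (-2k+2)·P(K=k)
 = 8·0.19 + 6·0.22 + 4·0.26 + 2·0.33
 = 1.52 + 1.32 + 1.04 + 0.66
 = 4.54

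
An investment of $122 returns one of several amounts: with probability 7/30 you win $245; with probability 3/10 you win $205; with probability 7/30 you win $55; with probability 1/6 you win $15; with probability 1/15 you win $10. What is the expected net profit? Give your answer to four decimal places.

E[payout] = 245·7/30 + 205·3/10 + 55·7/30 + 15·1/6 + 10·1/15
 = 343/6 + 123/2 + 77/6 + 5/2 + 2/3
 = 404/3
Net = 404/3 - 122 = 38/3

12.6667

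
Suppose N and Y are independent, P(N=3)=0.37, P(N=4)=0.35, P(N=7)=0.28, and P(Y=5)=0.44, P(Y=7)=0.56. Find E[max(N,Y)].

E[max(N,Y)] = Σ_n Σ_y max(n,y) · P(N=n)P(Y=y)
 = 5·0.1628 + 7·0.2072 + 5·0.154 + 7·0.196 + 7·0.1232 + 7·0.1568
 = 0.814 + 1.4504 + 0.77 + 1.372 + 0.8624 + 1.0976
 = 6.3664

6.3664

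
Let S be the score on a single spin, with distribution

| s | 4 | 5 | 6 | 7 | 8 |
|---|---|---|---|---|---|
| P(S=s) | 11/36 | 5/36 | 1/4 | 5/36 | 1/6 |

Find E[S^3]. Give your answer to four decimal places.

E[S^3] = Σ s^3·P(S=s)
 = 64·11/36 + 125·5/36 + 216·1/4 + 343·5/36 + 512·1/6
 = 176/9 + 625/36 + 54 + 1715/36 + 256/3
 = 2015/9

223.8889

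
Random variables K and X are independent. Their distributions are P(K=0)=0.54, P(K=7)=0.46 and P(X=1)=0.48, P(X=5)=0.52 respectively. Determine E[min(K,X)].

E[min(K,X)] = Σ_k Σ_x min(k,x) · P(K=k)P(X=x)
 = 0·0.2592 + 0·0.2808 + 1·0.2208 + 5·0.2392
 = 0 + 0 + 0.2208 + 1.196
 = 1.4168

1.4168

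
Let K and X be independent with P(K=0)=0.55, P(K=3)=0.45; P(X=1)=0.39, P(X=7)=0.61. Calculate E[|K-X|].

E[|K-X|] = Σ_k Σ_x |k-x| · P(K=k)P(X=x)
 = 1·0.2145 + 7·0.3355 + 2·0.1755 + 4·0.2745
 = 0.2145 + 2.3485 + 0.351 + 1.098
 = 4.012

4.012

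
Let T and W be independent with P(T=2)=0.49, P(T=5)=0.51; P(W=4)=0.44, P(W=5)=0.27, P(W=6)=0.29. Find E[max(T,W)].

5.0744

E[max(T,W)] = Σ_t Σ_w max(t,w) · P(T=t)P(W=w)
 = 4·0.2156 + 5·0.1323 + 6·0.1421 + 5·0.2244 + 5·0.1377 + 6·0.1479
 = 0.8624 + 0.6615 + 0.8526 + 1.122 + 0.6885 + 0.8874
 = 5.0744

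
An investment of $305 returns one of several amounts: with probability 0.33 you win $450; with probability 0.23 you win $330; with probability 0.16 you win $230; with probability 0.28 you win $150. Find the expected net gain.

E[payout] = 450·0.33 + 330·0.23 + 230·0.16 + 150·0.28
 = 148.5 + 75.9 + 36.8 + 42
 = 303.2
Net = 303.2 - 305 = -1.8

-1.8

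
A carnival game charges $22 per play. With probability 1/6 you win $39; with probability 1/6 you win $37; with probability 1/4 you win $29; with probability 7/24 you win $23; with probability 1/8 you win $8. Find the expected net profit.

5.625

E[payout] = 39·1/6 + 37·1/6 + 29·1/4 + 23·7/24 + 8·1/8
 = 13/2 + 37/6 + 29/4 + 161/24 + 1
 = 221/8
Net = 221/8 - 22 = 45/8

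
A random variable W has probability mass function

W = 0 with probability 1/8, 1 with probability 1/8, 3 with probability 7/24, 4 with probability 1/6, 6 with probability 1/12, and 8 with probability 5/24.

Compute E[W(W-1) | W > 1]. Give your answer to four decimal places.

P(W > 1) = 7/24 + 1/6 + 1/12 + 5/24 = 3/4.
E[W(W-1) | W > 1] = [6·7/24 + 12·1/6 + 30·1/12 + 56·5/24] / (3/4)
 = 215/12 / (3/4)
 = 215/9

23.8889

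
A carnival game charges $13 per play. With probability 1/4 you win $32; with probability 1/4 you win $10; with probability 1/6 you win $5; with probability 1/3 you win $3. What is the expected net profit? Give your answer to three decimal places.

E[payout] = 32·1/4 + 10·1/4 + 5·1/6 + 3·1/3
 = 8 + 5/2 + 5/6 + 1
 = 37/3
Net = 37/3 - 13 = -2/3

-0.667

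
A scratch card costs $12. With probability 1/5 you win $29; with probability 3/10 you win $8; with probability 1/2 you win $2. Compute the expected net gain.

E[payout] = 29·1/5 + 8·3/10 + 2·1/2
 = 29/5 + 12/5 + 1
 = 46/5
Net = 46/5 - 12 = -14/5

-2.8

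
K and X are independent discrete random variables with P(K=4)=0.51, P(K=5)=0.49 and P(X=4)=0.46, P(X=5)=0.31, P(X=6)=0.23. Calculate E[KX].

E[KX] = Σ_k Σ_x kx · P(K=k)P(X=x)
 = 16·0.2346 + 20·0.1581 + 24·0.1173 + 20·0.2254 + 25·0.1519 + 30·0.1127
 = 3.7536 + 3.162 + 2.8152 + 4.508 + 3.7975 + 3.381
 = 21.4173

21.4173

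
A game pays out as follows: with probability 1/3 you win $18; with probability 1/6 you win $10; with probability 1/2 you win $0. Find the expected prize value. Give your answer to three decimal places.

E[payout] = 18·1/3 + 10·1/6 + 0·1/2
 = 6 + 5/3 + 0
 = 23/3

7.667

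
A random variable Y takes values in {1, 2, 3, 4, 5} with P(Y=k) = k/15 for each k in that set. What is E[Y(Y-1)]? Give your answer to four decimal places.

E[Y(Y-1)] = Σ y(y-1)·P(Y=y)
 = 0·1/15 + 2·2/15 + 6·1/5 + 12·4/15 + 20·1/3
 = 0 + 4/15 + 6/5 + 16/5 + 20/3
 = 34/3

11.3333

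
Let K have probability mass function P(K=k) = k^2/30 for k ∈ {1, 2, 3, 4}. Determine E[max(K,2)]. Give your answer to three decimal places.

3.367

E[max(K,2)] = Σ max(k,2)·P(K=k)
 = 2·1/30 + 2·2/15 + 3·3/10 + 4·8/15
 = 1/15 + 4/15 + 9/10 + 32/15
 = 101/30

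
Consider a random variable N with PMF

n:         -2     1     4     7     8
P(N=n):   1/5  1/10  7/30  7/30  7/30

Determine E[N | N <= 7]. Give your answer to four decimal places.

P(N <= 7) = 1/5 + 1/10 + 7/30 + 7/30 = 23/30.
E[N | N <= 7] = [(-2)·1/5 + 1·1/10 + 4·7/30 + 7·7/30] / (23/30)
 = 34/15 / (23/30)
 = 68/23

2.9565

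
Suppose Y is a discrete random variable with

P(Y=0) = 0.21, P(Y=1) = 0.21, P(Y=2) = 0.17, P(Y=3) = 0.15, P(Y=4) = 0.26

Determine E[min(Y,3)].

E[min(Y,3)] = Σ min(y,3)·P(Y=y)
 = 0·0.21 + 1·0.21 + 2·0.17 + 3·0.15 + 3·0.26
 = 0 + 0.21 + 0.34 + 0.45 + 0.78
 = 1.78

1.78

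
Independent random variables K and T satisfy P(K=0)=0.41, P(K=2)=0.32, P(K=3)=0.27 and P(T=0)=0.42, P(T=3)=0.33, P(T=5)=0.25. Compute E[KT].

3.248

E[KT] = Σ_k Σ_t kt · P(K=k)P(T=t)
 = 0·0.1722 + 0·0.1353 + 0·0.1025 + 0·0.1344 + 6·0.1056 + 10·0.08 + 0·0.1134 + 9·0.0891 + 15·0.0675
 = 0 + 0 + 0 + 0 + 0.6336 + 0.8 + 0 + 0.8019 + 1.0125
 = 3.248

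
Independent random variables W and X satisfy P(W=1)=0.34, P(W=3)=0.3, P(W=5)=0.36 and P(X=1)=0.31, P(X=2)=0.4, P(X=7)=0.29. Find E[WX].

9.5456

E[WX] = Σ_w Σ_x wx · P(W=w)P(X=x)
 = 1·0.1054 + 2·0.136 + 7·0.0986 + 3·0.093 + 6·0.12 + 21·0.087 + 5·0.1116 + 10·0.144 + 35·0.1044
 = 0.1054 + 0.272 + 0.6902 + 0.279 + 0.72 + 1.827 + 0.558 + 1.44 + 3.654
 = 9.5456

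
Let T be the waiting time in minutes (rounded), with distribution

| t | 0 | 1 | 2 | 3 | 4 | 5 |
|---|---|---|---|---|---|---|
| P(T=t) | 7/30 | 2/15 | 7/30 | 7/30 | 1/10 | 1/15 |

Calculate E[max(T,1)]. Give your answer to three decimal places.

2.267

E[max(T,1)] = Σ max(t,1)·P(T=t)
 = 1·7/30 + 1·2/15 + 2·7/30 + 3·7/30 + 4·1/10 + 5·1/15
 = 7/30 + 2/15 + 7/15 + 7/10 + 2/5 + 1/3
 = 34/15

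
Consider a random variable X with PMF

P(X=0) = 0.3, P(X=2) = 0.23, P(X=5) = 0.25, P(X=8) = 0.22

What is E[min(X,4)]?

2.34

E[min(X,4)] = Σ min(x,4)·P(X=x)
 = 0·0.3 + 2·0.23 + 4·0.25 + 4·0.22
 = 0 + 0.46 + 1 + 0.88
 = 2.34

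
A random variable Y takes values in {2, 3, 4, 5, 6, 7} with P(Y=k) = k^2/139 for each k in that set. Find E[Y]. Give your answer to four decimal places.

5.6331

E[Y] = Σ y·P(Y=y)
 = 2·4/139 + 3·9/139 + 4·16/139 + 5·25/139 + 6·36/139 + 7·49/139
 = 8/139 + 27/139 + 64/139 + 125/139 + 216/139 + 343/139
 = 783/139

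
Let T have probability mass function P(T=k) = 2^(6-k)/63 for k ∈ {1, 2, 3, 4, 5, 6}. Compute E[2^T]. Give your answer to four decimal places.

6.0952

E[2^T] = Σ 2^t·P(T=t)
 = 2·32/63 + 4·16/63 + 8·8/63 + 16·4/63 + 32·2/63 + 64·1/63
 = 64/63 + 64/63 + 64/63 + 64/63 + 64/63 + 64/63
 = 128/21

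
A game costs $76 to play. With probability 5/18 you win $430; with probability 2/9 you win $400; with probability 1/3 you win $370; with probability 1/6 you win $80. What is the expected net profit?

E[payout] = 430·5/18 + 400·2/9 + 370·1/3 + 80·1/6
 = 1075/9 + 800/9 + 370/3 + 40/3
 = 345
Net = 345 - 76 = 269

269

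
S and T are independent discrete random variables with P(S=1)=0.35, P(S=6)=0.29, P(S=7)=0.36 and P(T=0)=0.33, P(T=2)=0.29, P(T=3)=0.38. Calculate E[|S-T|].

3.625

E[|S-T|] = Σ_s Σ_t |s-t| · P(S=s)P(T=t)
 = 1·0.1155 + 1·0.1015 + 2·0.133 + 6·0.0957 + 4·0.0841 + 3·0.1102 + 7·0.1188 + 5·0.1044 + 4·0.1368
 = 0.1155 + 0.1015 + 0.266 + 0.5742 + 0.3364 + 0.3306 + 0.8316 + 0.522 + 0.5472
 = 3.625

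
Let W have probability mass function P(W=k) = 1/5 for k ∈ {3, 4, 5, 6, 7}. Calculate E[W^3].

E[W^3] = Σ w^3·P(W=w)
 = 27·1/5 + 64·1/5 + 125·1/5 + 216·1/5 + 343·1/5
 = 27/5 + 64/5 + 25 + 216/5 + 343/5
 = 155

155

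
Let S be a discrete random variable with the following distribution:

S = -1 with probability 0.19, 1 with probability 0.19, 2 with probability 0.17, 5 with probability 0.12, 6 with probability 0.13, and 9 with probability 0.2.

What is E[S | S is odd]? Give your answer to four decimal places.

3.4286

P(S is odd) = 0.19 + 0.19 + 0.12 + 0.2 = 0.7.
E[S | S is odd] = [(-1)·0.19 + 1·0.19 + 5·0.12 + 9·0.2] / 0.7
 = 2.4 / 0.7
 = 24/7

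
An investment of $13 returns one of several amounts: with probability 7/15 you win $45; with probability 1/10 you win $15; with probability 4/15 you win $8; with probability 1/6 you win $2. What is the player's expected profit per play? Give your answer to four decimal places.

11.9667

E[payout] = 45·7/15 + 15·1/10 + 8·4/15 + 2·1/6
 = 21 + 3/2 + 32/15 + 1/3
 = 749/30
Net = 749/30 - 13 = 359/30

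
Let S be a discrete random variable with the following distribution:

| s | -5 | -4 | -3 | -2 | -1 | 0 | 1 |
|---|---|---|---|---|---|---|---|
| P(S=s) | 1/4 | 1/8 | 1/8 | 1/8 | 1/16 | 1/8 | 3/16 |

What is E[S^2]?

10.125

E[S^2] = Σ s^2·P(S=s)
 = 25·1/4 + 16·1/8 + 9·1/8 + 4·1/8 + 1·1/16 + 0·1/8 + 1·3/16
 = 25/4 + 2 + 9/8 + 1/2 + 1/16 + 0 + 3/16
 = 81/8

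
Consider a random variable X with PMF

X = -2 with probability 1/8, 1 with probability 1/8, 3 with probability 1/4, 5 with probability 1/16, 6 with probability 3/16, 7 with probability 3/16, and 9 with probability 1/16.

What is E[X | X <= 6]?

P(X <= 6) = 1/8 + 1/8 + 1/4 + 1/16 + 3/16 = 3/4.
E[X | X <= 6] = [(-2)·1/8 + 1·1/8 + 3·1/4 + 5·1/16 + 6·3/16] / (3/4)
 = 33/16 / (3/4)
 = 11/4

2.75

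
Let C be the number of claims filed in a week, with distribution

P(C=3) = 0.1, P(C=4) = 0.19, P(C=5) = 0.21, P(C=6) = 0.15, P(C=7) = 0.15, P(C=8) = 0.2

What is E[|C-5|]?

1.44

E[|C-5|] = Σ |c-5|·P(C=c)
 = 2·0.1 + 1·0.19 + 0·0.21 + 1·0.15 + 2·0.15 + 3·0.2
 = 0.2 + 0.19 + 0 + 0.15 + 0.3 + 0.6
 = 1.44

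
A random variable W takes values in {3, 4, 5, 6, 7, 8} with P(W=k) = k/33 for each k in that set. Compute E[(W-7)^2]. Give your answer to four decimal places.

3.5758

E[(W-7)^2] = Σ (w-7)^2·P(W=w)
 = 16·1/11 + 9·4/33 + 4·5/33 + 1·2/11 + 0·7/33 + 1·8/33
 = 16/11 + 12/11 + 20/33 + 2/11 + 0 + 8/33
 = 118/33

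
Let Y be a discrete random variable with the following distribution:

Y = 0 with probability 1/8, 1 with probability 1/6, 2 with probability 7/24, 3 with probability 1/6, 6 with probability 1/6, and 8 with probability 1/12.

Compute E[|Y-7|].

E[|Y-7|] = Σ |y-7|·P(Y=y)
 = 7·1/8 + 6·1/6 + 5·7/24 + 4·1/6 + 1·1/6 + 1·1/12
 = 7/8 + 1 + 35/24 + 2/3 + 1/6 + 1/12
 = 17/4

4.25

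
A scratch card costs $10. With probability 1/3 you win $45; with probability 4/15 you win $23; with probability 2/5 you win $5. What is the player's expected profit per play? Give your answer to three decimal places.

13.133

E[payout] = 45·1/3 + 23·4/15 + 5·2/5
 = 15 + 92/15 + 2
 = 347/15
Net = 347/15 - 10 = 197/15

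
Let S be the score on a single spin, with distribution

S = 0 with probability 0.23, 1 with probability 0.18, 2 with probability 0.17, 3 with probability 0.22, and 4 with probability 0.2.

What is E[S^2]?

E[S^2] = Σ s^2·P(S=s)
 = 0·0.23 + 1·0.18 + 4·0.17 + 9·0.22 + 16·0.2
 = 0 + 0.18 + 0.68 + 1.98 + 3.2
 = 6.04

6.04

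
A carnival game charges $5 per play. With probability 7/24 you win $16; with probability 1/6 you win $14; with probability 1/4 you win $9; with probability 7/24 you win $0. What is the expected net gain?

E[payout] = 16·7/24 + 14·1/6 + 9·1/4 + 0·7/24
 = 14/3 + 7/3 + 9/4 + 0
 = 37/4
Net = 37/4 - 5 = 17/4

4.25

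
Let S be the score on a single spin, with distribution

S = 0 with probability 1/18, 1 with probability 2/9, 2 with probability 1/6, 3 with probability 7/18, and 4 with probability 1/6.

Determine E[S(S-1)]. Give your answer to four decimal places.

4.6667

E[S(S-1)] = Σ s(s-1)·P(S=s)
 = 0·1/18 + 0·2/9 + 2·1/6 + 6·7/18 + 12·1/6
 = 0 + 0 + 1/3 + 7/3 + 2
 = 14/3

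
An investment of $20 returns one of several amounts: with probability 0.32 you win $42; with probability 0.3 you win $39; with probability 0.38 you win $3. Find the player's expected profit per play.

6.28

E[payout] = 42·0.32 + 39·0.3 + 3·0.38
 = 13.44 + 11.7 + 1.14
 = 26.28
Net = 26.28 - 20 = 6.28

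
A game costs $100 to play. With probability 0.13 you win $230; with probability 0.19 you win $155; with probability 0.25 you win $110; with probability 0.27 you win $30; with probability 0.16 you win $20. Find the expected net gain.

E[payout] = 230·0.13 + 155·0.19 + 110·0.25 + 30·0.27 + 20·0.16
 = 29.9 + 29.45 + 27.5 + 8.1 + 3.2
 = 98.15
Net = 98.15 - 100 = -1.85

-1.85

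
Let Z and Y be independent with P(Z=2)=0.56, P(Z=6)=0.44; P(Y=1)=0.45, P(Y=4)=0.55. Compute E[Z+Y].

6.41

E[Z+Y] = Σ_z Σ_y (z+y) · P(Z=z)P(Y=y)
 = 3·0.252 + 6·0.308 + 7·0.198 + 10·0.242
 = 0.756 + 1.848 + 1.386 + 2.42
 = 6.41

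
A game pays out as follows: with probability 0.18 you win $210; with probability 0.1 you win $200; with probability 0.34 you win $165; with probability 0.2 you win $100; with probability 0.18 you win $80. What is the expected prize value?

E[payout] = 210·0.18 + 200·0.1 + 165·0.34 + 100·0.2 + 80·0.18
 = 37.8 + 20 + 56.1 + 20 + 14.4
 = 148.3

148.3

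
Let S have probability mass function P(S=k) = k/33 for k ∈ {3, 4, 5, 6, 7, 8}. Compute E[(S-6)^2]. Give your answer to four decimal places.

2.6364

E[(S-6)^2] = Σ (s-6)^2·P(S=s)
 = 9·1/11 + 4·4/33 + 1·5/33 + 0·2/11 + 1·7/33 + 4·8/33
 = 9/11 + 16/33 + 5/33 + 0 + 7/33 + 32/33
 = 29/11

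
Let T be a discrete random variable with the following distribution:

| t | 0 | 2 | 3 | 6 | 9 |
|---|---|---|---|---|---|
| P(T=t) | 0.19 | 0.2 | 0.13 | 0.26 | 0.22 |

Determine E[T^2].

29.15

E[T^2] = Σ t^2·P(T=t)
 = 0·0.19 + 4·0.2 + 9·0.13 + 36·0.26 + 81·0.22
 = 0 + 0.8 + 1.17 + 9.36 + 17.82
 = 29.15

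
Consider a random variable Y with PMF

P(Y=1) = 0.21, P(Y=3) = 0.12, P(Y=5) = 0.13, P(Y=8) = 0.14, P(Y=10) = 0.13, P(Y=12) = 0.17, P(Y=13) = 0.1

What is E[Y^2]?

E[Y^2] = Σ y^2·P(Y=y)
 = 1·0.21 + 9·0.12 + 25·0.13 + 64·0.14 + 100·0.13 + 144·0.17 + 169·0.1
 = 0.21 + 1.08 + 3.25 + 8.96 + 13 + 24.48 + 16.9
 = 67.88

67.88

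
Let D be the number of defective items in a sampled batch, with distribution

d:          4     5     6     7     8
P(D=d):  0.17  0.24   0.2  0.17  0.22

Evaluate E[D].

6.03

E[D] = Σ d·P(D=d)
 = 4·0.17 + 5·0.24 + 6·0.2 + 7·0.17 + 8·0.22
 = 0.68 + 1.2 + 1.2 + 1.19 + 1.76
 = 6.03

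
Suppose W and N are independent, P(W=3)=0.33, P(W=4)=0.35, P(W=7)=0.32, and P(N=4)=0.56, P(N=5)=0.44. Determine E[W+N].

9.07

E[W+N] = Σ_w Σ_n (w+n) · P(W=w)P(N=n)
 = 7·0.1848 + 8·0.1452 + 8·0.196 + 9·0.154 + 11·0.1792 + 12·0.1408
 = 1.2936 + 1.1616 + 1.568 + 1.386 + 1.9712 + 1.6896
 = 9.07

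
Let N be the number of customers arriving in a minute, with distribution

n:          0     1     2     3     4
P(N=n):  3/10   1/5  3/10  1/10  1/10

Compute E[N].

E[N] = Σ n·P(N=n)
 = 0·3/10 + 1·1/5 + 2·3/10 + 3·1/10 + 4·1/10
 = 0 + 1/5 + 3/5 + 3/10 + 2/5
 = 3/2

1.5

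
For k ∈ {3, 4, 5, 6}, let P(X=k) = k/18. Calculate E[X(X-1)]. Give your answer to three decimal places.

E[X(X-1)] = Σ x(x-1)·P(X=x)
 = 6·1/6 + 12·2/9 + 20·5/18 + 30·1/3
 = 1 + 8/3 + 50/9 + 10
 = 173/9

19.222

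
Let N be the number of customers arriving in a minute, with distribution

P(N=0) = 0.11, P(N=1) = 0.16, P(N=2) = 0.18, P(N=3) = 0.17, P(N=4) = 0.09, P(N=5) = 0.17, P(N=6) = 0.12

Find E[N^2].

E[N^2] = Σ n^2·P(N=n)
 = 0·0.11 + 1·0.16 + 4·0.18 + 9·0.17 + 16·0.09 + 25·0.17 + 36·0.12
 = 0 + 0.16 + 0.72 + 1.53 + 1.44 + 4.25 + 4.32
 = 12.42

12.42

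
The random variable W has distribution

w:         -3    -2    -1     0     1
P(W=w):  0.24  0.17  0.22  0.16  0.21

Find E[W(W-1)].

4.34

E[W(W-1)] = Σ w(w-1)·P(W=w)
 = 12·0.24 + 6·0.17 + 2·0.22 + 0·0.16 + 0·0.21
 = 2.88 + 1.02 + 0.44 + 0 + 0
 = 4.34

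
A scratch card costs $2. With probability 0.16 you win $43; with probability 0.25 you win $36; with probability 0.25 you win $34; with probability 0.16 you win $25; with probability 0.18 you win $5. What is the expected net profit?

27.28

E[payout] = 43·0.16 + 36·0.25 + 34·0.25 + 25·0.16 + 5·0.18
 = 6.88 + 9 + 8.5 + 4 + 0.9
 = 29.28
Net = 29.28 - 2 = 27.28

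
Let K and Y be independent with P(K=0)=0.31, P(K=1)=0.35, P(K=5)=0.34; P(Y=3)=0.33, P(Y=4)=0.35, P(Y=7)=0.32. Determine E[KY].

9.4915

E[KY] = Σ_k Σ_y ky · P(K=k)P(Y=y)
 = 0·0.1023 + 0·0.1085 + 0·0.0992 + 3·0.1155 + 4·0.1225 + 7·0.112 + 15·0.1122 + 20·0.119 + 35·0.1088
 = 0 + 0 + 0 + 0.3465 + 0.49 + 0.784 + 1.683 + 2.38 + 3.808
 = 9.4915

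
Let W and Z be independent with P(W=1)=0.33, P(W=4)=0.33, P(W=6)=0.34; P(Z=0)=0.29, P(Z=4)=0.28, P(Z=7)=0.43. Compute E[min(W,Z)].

2.4295

E[min(W,Z)] = Σ_w Σ_z min(w,z) · P(W=w)P(Z=z)
 = 0·0.0957 + 1·0.0924 + 1·0.1419 + 0·0.0957 + 4·0.0924 + 4·0.1419 + 0·0.0986 + 4·0.0952 + 6·0.1462
 = 0 + 0.0924 + 0.1419 + 0 + 0.3696 + 0.5676 + 0 + 0.3808 + 0.8772
 = 2.4295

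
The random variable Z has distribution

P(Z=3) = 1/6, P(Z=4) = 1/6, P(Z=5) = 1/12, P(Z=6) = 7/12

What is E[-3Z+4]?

-11.25

E[-3Z+4] = Σ (-3z+4)·P(Z=z)
 = (-5)·1/6 + (-8)·1/6 + (-11)·1/12 + (-14)·7/12
 = (-5/6) + (-4/3) + (-11/12) + (-49/6)
 = -45/4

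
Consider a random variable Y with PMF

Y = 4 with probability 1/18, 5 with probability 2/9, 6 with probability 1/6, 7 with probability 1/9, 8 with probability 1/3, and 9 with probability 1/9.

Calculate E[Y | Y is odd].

6.5

P(Y is odd) = 2/9 + 1/9 + 1/9 = 4/9.
E[Y | Y is odd] = [5·2/9 + 7·1/9 + 9·1/9] / (4/9)
 = 26/9 / (4/9)
 = 13/2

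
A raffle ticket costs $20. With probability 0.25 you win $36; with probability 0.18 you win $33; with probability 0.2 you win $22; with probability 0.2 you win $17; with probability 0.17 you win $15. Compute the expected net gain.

E[payout] = 36·0.25 + 33·0.18 + 22·0.2 + 17·0.2 + 15·0.17
 = 9 + 5.94 + 4.4 + 3.4 + 2.55
 = 25.29
Net = 25.29 - 20 = 5.29

5.29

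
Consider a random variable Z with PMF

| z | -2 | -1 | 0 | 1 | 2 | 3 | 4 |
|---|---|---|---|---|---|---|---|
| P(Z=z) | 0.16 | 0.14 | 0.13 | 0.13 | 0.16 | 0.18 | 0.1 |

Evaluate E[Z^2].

4.77

E[Z^2] = Σ z^2·P(Z=z)
 = 4·0.16 + 1·0.14 + 0·0.13 + 1·0.13 + 4·0.16 + 9·0.18 + 16·0.1
 = 0.64 + 0.14 + 0 + 0.13 + 0.64 + 1.62 + 1.6
 = 4.77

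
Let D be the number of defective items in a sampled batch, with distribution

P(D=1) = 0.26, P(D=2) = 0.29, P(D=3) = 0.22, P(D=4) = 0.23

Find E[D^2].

7.08

E[D^2] = Σ d^2·P(D=d)
 = 1·0.26 + 4·0.29 + 9·0.22 + 16·0.23
 = 0.26 + 1.16 + 1.98 + 3.68
 = 7.08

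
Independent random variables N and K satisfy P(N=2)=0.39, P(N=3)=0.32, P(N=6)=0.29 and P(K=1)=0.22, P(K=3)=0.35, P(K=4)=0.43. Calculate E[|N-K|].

E[|N-K|] = Σ_n Σ_k |n-k| · P(N=n)P(K=k)
 = 1·0.0858 + 1·0.1365 + 2·0.1677 + 2·0.0704 + 0·0.112 + 1·0.1376 + 5·0.0638 + 3·0.1015 + 2·0.1247
 = 0.0858 + 0.1365 + 0.3354 + 0.1408 + 0 + 0.1376 + 0.319 + 0.3045 + 0.2494
 = 1.709

1.709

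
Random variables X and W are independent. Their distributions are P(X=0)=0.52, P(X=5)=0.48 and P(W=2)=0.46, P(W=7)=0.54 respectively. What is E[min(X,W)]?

E[min(X,W)] = Σ_x Σ_w min(x,w) · P(X=x)P(W=w)
 = 0·0.2392 + 0·0.2808 + 2·0.2208 + 5·0.2592
 = 0 + 0 + 0.4416 + 1.296
 = 1.7376

1.7376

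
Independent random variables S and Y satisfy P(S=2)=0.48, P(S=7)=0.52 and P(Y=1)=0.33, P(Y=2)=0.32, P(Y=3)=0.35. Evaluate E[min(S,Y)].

E[min(S,Y)] = Σ_s Σ_y min(s,y) · P(S=s)P(Y=y)
 = 1·0.1584 + 2·0.1536 + 2·0.168 + 1·0.1716 + 2·0.1664 + 3·0.182
 = 0.1584 + 0.3072 + 0.336 + 0.1716 + 0.3328 + 0.546
 = 1.852

1.852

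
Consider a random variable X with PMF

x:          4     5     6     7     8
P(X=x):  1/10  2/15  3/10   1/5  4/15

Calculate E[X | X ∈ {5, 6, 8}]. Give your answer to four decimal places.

6.5714

P(X ∈ {5, 6, 8}) = 2/15 + 3/10 + 4/15 = 7/10.
E[X | X ∈ {5, 6, 8}] = [5·2/15 + 6·3/10 + 8·4/15] / (7/10)
 = 23/5 / (7/10)
 = 46/7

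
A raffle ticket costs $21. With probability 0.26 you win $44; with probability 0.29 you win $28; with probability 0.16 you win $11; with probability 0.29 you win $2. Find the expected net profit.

0.9

E[payout] = 44·0.26 + 28·0.29 + 11·0.16 + 2·0.29
 = 11.44 + 8.12 + 1.76 + 0.58
 = 21.9
Net = 21.9 - 21 = 0.9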